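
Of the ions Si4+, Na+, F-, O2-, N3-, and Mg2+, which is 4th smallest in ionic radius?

F-

These species are isoelectronic with 10 electrons. The only difference is the number of protons: Si4+ (Z=14), Mg2+ (Z=12), Na+ (Z=11), F- (Z=9), O2- (Z=8), N3- (Z=7). The strongest nuclear pull (Si4+) gives the smallest ion.
Ordering: Si4+ < Mg2+ < Na+ < F- < O2- < N3-. The 4th smallest is F-.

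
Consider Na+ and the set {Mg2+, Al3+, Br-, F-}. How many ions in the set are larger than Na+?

Electron counts and nuclear charges: Al3+ (Z=13, 10 e⁻), Mg2+ (Z=12, 10 e⁻), Na+ (Z=11, 10 e⁻), F- (Z=9, 10 e⁻), Br- (Z=35, 36 e⁻). Al3+ < Mg2+ (both 10 e⁻, Z=13>12); Mg2+ < Na+ (both 10 e⁻, Z=12>11); Na+ < F- (both 10 e⁻, Z=11>9); F- < Br- (same group, period 2 vs 4).
Overall: Al3+ < Mg2+ < Na+ < F- < Br-. Na+ has 2 below it and 2 above. Count: 2.

2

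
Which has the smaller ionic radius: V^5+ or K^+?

V^5+

Isoelectronic series (18 e⁻ each). Size is set by nuclear charge: more protons means a smaller ion. V^5+ (Z=23), K^+ (Z=19).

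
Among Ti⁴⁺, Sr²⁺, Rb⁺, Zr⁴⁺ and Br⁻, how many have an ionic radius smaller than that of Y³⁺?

2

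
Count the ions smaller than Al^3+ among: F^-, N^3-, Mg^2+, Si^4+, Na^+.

1

Each ion has 10 electrons. The ranking follows nuclear charge in reverse — greater Z gives a smaller radius. Si^4+ (Z=14), Al^3+ (Z=13), Mg^2+ (Z=12), Na^+ (Z=11), F^- (Z=9), N^3- (Z=7).
Ordering all of them (including Al^3+) by radius gives Si^4+ < Al^3+ < Mg^2+ < Na^+ < F^- < N^3-. So 1 is smaller.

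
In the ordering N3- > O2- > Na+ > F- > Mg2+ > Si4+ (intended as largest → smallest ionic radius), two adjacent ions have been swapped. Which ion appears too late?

F-

Compare adjacent ions: Na+ and F- share 10 electrons; the higher nuclear charge on Na (Z=11) contracts it more, so Na+ < F- — yet in this decreasing list Na+ sits before F-. Nothing else is reversed, so F- should move one place to the left.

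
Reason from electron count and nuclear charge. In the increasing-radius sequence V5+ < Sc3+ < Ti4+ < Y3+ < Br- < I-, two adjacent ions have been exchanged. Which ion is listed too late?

Ti4+

Check each adjacent pair. Sc3+ and Ti4+ are reversed: both have 18 electrons but Z(Ti)=22 > Z(Sc)=21, so Ti4+ should be the smaller of the two. No other neighbouring pair contradicts the periodic trends, so Ti4+ is the ion listed too late.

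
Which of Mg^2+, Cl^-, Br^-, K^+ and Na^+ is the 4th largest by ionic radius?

Na^+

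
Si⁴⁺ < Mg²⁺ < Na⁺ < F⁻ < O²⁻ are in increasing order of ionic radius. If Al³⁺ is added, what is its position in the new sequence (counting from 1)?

Isoelectronic series (10 e⁻ each). Size is set by nuclear charge: more protons means a smaller ion. Si⁴⁺ (Z=14), Al³⁺ (Z=13), Mg²⁺ (Z=12), Na⁺ (Z=11), F⁻ (Z=9), O²⁻ (Z=8).
Merged order: Si⁴⁺ < Al³⁺ < Mg²⁺ < Na⁺ < F⁻ < O²⁻ — Al³⁺ is number 2.

2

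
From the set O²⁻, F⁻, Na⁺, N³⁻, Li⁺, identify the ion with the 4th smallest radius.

Li⁺ has 2 e⁻ (Z=3), Na⁺ has 10 e⁻ (Z=11), F⁻ has 10 e⁻ (Z=9), O²⁻ has 10 e⁻ (Z=8), N³⁻ has 10 e⁻ (Z=7). Li⁺ < Na⁺ (same group, 1 shell fewer); Na⁺ < F⁻ (isoelectronic, higher Z=11 is smaller); F⁻ < O²⁻ (both 10 e⁻, Z=9>8); O²⁻ < N³⁻ (both 10 e⁻, Z=8>7).
Ordering: Li⁺ < Na⁺ < F⁻ < O²⁻ < N³⁻. The 4th smallest is O²⁻.

O²⁻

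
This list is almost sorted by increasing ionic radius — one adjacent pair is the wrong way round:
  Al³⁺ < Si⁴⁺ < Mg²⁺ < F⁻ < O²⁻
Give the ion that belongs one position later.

Scanning neighbour by neighbour, only Al³⁺/Si⁴⁺ violates a trend: both have 10 electrons but Z(Si)=14 > Z(Al)=13, so Si⁴⁺ should be the smaller of the two. That makes Al³⁺ the one sitting a position early relative to where it belongs.

Al³⁺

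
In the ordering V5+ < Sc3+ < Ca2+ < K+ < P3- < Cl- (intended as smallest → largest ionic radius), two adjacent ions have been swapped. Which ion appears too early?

P3-

Scanning neighbour by neighbour, only P3-/Cl- violates a trend: both have 18 electrons but Z(Cl)=17 > Z(P)=15, so Cl- should be the smaller of the two. That makes P3- the one sitting a position early relative to where it belongs.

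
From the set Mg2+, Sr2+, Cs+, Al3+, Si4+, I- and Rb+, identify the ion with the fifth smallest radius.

Rb+

First list Z and electron count for each: Si4+: 10 e⁻, Z=14, Al3+: 10 e⁻, Z=13, Mg2+: 10 e⁻, Z=12, Sr2+: 36 e⁻, Z=38, Rb+: 36 e⁻, Z=37, Cs+: 54 e⁻, Z=55, I-: 54 e⁻, Z=53. Si4+ < Al3+ (isoelectronic, higher Z=14 is smaller); Al3+ < Mg2+ (isoelectronic, higher Z=13 is smaller); Mg2+ < Sr2+ (same group, 2 shells fewer); Sr2+ < Rb+ (isoelectronic, higher Z=38 is smaller); Rb+ < Cs+ (same group, 1 shell fewer); Cs+ < I- (both 54 e⁻, Z=55>53).
Full ascending order: Si4+ < Al3+ < Mg2+ < Sr2+ < Rb+ < Cs+ < I-. Counting from the smallest, position 5 is Rb+.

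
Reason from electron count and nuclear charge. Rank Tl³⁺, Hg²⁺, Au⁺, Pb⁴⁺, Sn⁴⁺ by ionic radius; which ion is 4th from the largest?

Pb⁴⁺

First list Z and electron count for each: Sn⁴⁺ (Z=50, 46 e⁻), Pb⁴⁺ (Z=82, 78 e⁻), Tl³⁺ (Z=81, 78 e⁻), Hg²⁺ (Z=80, 78 e⁻), Au⁺ (Z=79, 78 e⁻). Sn⁴⁺ < Pb⁴⁺ (same group, period 5 vs 6); Pb⁴⁺ < Tl³⁺ (isoelectronic, higher Z=82 is smaller); Tl³⁺ < Hg²⁺ (isoelectronic, higher Z=81 is smaller); Hg²⁺ < Au⁺ (isoelectronic, higher Z=80 is smaller).
So the order is Sn⁴⁺ < Pb⁴⁺ < Tl³⁺ < Hg²⁺ < Au⁺; the 4th-largest ion is Pb⁴⁺.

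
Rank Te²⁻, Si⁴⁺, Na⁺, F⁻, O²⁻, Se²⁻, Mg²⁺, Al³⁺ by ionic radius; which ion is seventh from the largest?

Si⁴⁺: 10 e⁻, Z=14, Al³⁺: 10 e⁻, Z=13, Mg²⁺: 10 e⁻, Z=12, Na⁺: 10 e⁻, Z=11, F⁻: 10 e⁻, Z=9, O²⁻: 10 e⁻, Z=8, Se²⁻: 36 e⁻, Z=34, Te²⁻: 54 e⁻, Z=52. Si⁴⁺ < Al³⁺ (isoelectronic, higher Z=14 is smaller); Al³⁺ < Mg²⁺ (both 10 e⁻, Z=13>12); Mg²⁺ < Na⁺ (isoelectronic, higher Z=12 is smaller); Na⁺ < F⁻ (both 10 e⁻, Z=11>9); F⁻ < O²⁻ (isoelectronic, higher Z=9 is smaller); O²⁻ < Se²⁻ (same group, period 2 vs 4); Se²⁻ < Te²⁻ (same group, 1 shell fewer).
That gives Si⁴⁺ < Al³⁺ < Mg²⁺ < Na⁺ < F⁻ < O²⁻ < Se²⁻ < Te²⁻. From the largest end, number 7 is Al³⁺.

Al³⁺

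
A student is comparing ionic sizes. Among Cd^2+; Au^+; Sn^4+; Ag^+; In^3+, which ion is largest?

Au^+

First list Z and electron count for each: Sn^4+ has 46 e⁻ (Z=50), In^3+ has 46 e⁻ (Z=49), Cd^2+ has 46 e⁻ (Z=48), Ag^+ has 46 e⁻ (Z=47), Au^+ has 78 e⁻ (Z=79). Sn^4+ < In^3+ (isoelectronic, higher Z=50 is smaller); In^3+ < Cd^2+ (isoelectronic, higher Z=49 is smaller); Cd^2+ < Ag^+ (both 46 e⁻, Z=48>47); Ag^+ < Au^+ (same group, 1 shell fewer).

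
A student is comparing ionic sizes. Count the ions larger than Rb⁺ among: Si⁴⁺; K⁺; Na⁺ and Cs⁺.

1

Tabulating Z and e⁻: Si⁴⁺: 10 e⁻, Z=14, Na⁺: 10 e⁻, Z=11, K⁺: 18 e⁻, Z=19, Rb⁺: 36 e⁻, Z=37, Cs⁺: 54 e⁻, Z=55. Si⁴⁺ < Na⁺ (isoelectronic, higher Z=14 is smaller); Na⁺ < K⁺ (same group, 1 shell fewer); K⁺ < Rb⁺ (same group, 1 shell fewer); Rb⁺ < Cs⁺ (same group, period 5 vs 6).
Overall: Si⁴⁺ < Na⁺ < K⁺ < Rb⁺ < Cs⁺. Rb⁺ has 3 below it and 1 above. So 1 is larger.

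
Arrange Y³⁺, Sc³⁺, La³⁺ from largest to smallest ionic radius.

La³⁺ > Y³⁺ > Sc³⁺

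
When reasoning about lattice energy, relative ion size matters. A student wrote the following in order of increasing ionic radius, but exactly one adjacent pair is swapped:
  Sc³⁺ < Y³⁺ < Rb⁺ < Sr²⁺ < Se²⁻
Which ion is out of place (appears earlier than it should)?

Rb⁺

Check each adjacent pair. Rb⁺ and Sr²⁺ are reversed: Sr²⁺ and Rb⁺ share 36 electrons; the higher nuclear charge on Sr (Z=38) contracts it more, so Sr²⁺ < Rb⁺. No other neighbouring pair contradicts the periodic trends, so Rb⁺ is the ion listed too early.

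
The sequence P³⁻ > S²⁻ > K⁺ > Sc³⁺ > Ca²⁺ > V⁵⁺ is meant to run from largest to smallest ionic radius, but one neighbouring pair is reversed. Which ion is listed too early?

Scanning neighbour by neighbour, only Sc³⁺/Ca²⁺ violates a trend: they are isoelectronic (18 e⁻) and Sc has more protons than Ca (21 vs 20), making Sc³⁺ smaller. That makes Sc³⁺ the one sitting a position early relative to where it belongs.

Sc³⁺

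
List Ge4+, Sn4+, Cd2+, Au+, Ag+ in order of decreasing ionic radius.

Au+ > Ag+ > Cd2+ > Sn4+ > Ge4+

Ge4+: 28 e⁻, Z=32, Sn4+: 46 e⁻, Z=50, Cd2+: 46 e⁻, Z=48, Ag+: 46 e⁻, Z=47, Au+: 78 e⁻, Z=79. Ge4+ < Sn4+ (same group, period 4 vs 5); Sn4+ < Cd2+ (both 46 e⁻, Z=50>48); Cd2+ < Ag+ (isoelectronic, higher Z=48 is smaller); Ag+ < Au+ (same group, 1 shell fewer).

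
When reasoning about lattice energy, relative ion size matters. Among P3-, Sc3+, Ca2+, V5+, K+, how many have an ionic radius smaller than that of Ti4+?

These species are isoelectronic with 18 electrons. The only difference is the number of protons: V5+ (Z=23), Ti4+ (Z=22), Sc3+ (Z=21), Ca2+ (Z=20), K+ (Z=19), P3- (Z=15). The strongest nuclear pull (V5+) gives the smallest ion.
Overall: V5+ < Ti4+ < Sc3+ < Ca2+ < K+ < P3-. Ti4+ has 1 below it and 4 above. Count: 1.

1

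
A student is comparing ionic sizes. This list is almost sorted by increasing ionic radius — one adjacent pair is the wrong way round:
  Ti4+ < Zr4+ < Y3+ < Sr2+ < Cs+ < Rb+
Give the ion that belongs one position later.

Scanning neighbour by neighbour, only Cs+/Rb+ violates a trend: both in group 1 with the same charge; Rb+ (period 5) has the smaller radius. That makes Cs+ the one sitting a position early relative to where it belongs.

Cs+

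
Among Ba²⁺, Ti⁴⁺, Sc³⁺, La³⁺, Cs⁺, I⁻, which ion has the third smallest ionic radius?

Ti⁴⁺ (Z=22, 18 e⁻), Sc³⁺ (Z=21, 18 e⁻), La³⁺ (Z=57, 54 e⁻), Ba²⁺ (Z=56, 54 e⁻), Cs⁺ (Z=55, 54 e⁻), I⁻ (Z=53, 54 e⁻). Ti⁴⁺ < Sc³⁺ (isoelectronic, higher Z=22 is smaller); Sc³⁺ < La³⁺ (same group, 2 shells fewer); La³⁺ < Ba²⁺ (isoelectronic, higher Z=57 is smaller); Ba²⁺ < Cs⁺ (isoelectronic, higher Z=56 is smaller); Cs⁺ < I⁻ (isoelectronic, higher Z=55 is smaller).
Ordering: Ti⁴⁺ < Sc³⁺ < La³⁺ < Ba²⁺ < Cs⁺ < I⁻. The third smallest is La³⁺.

La³⁺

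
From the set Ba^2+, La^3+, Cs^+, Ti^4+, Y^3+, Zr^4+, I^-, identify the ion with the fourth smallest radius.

Ti^4+ (Z=22, 18 e⁻), Zr^4+ (Z=40, 36 e⁻), Y^3+ (Z=39, 36 e⁻), La^3+ (Z=57, 54 e⁻), Ba^2+ (Z=56, 54 e⁻), Cs^+ (Z=55, 54 e⁻), I^- (Z=53, 54 e⁻). Ti^4+ < Zr^4+ (same group, period 4 vs 5); Zr^4+ < Y^3+ (both 36 e⁻, Z=40>39); Y^3+ < La^3+ (same group, period 5 vs 6); La^3+ < Ba^2+ (both 54 e⁻, Z=57>56); Ba^2+ < Cs^+ (isoelectronic, higher Z=56 is smaller); Cs^+ < I^- (both 54 e⁻, Z=55>53).
Full ascending order: Ti^4+ < Zr^4+ < Y^3+ < La^3+ < Ba^2+ < Cs^+ < I^-. Counting from the smallest, position 4 is La^3+.

La^3+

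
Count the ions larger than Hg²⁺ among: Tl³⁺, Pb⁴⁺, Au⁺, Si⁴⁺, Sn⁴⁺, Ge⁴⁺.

Si⁴⁺ (Z=14, 10 e⁻), Ge⁴⁺ (Z=32, 28 e⁻), Sn⁴⁺ (Z=50, 46 e⁻), Pb⁴⁺ (Z=82, 78 e⁻), Tl³⁺ (Z=81, 78 e⁻), Hg²⁺ (Z=80, 78 e⁻), Au⁺ (Z=79, 78 e⁻). Si⁴⁺ < Ge⁴⁺ (same group, 1 shell fewer); Ge⁴⁺ < Sn⁴⁺ (same group, 1 shell fewer); Sn⁴⁺ < Pb⁴⁺ (same group, 1 shell fewer); Pb⁴⁺ < Tl³⁺ (isoelectronic, higher Z=82 is smaller); Tl³⁺ < Hg²⁺ (both 78 e⁻, Z=81>80); Hg²⁺ < Au⁺ (both 78 e⁻, Z=80>79).
Overall: Si⁴⁺ < Ge⁴⁺ < Sn⁴⁺ < Pb⁴⁺ < Tl³⁺ < Hg²⁺ < Au⁺. Hg²⁺ has 5 below it and 1 above. So 1 is larger.

1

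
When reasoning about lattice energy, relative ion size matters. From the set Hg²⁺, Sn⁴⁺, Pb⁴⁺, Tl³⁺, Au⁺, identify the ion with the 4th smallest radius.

Hg²⁺

Tabulating Z and e⁻: Sn⁴⁺ has 46 e⁻ (Z=50), Pb⁴⁺ has 78 e⁻ (Z=82), Tl³⁺ has 78 e⁻ (Z=81), Hg²⁺ has 78 e⁻ (Z=80), Au⁺ has 78 e⁻ (Z=79). Sn⁴⁺ < Pb⁴⁺ (same group, 1 shell fewer); Pb⁴⁺ < Tl³⁺ (isoelectronic, higher Z=82 is smaller); Tl³⁺ < Hg²⁺ (both 78 e⁻, Z=81>80); Hg²⁺ < Au⁺ (isoelectronic, higher Z=80 is smaller).
So the order is Sn⁴⁺ < Pb⁴⁺ < Tl³⁺ < Hg²⁺ < Au⁺; the 4th-smallest ion is Hg²⁺.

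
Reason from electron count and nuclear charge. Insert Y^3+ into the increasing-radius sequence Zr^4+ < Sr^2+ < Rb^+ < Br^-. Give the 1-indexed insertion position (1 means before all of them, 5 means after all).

Each ion has 36 electrons. The ranking follows nuclear charge in reverse — greater Z gives a smaller radius. Zr^4+ (Z=40), Y^3+ (Z=39), Sr^2+ (Z=38), Rb^+ (Z=37), Br^- (Z=35).
With Y^3+ included the full order is Zr^4+ < Y^3+ < Sr^2+ < Rb^+ < Br^-, so it takes position 2.

2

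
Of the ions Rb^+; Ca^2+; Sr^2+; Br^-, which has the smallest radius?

Electron counts and nuclear charges: Ca^2+: 18 e⁻, Z=20, Sr^2+: 36 e⁻, Z=38, Rb^+: 36 e⁻, Z=37, Br^-: 36 e⁻, Z=35. Ca^2+ < Sr^2+ (same group, 1 shell fewer); Sr^2+ < Rb^+ (both 36 e⁻, Z=38>37); Rb^+ < Br^- (isoelectronic, higher Z=37 is smaller).

Ca^2+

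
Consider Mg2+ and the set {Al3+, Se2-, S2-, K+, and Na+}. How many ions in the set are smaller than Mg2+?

1

Tabulating Z and e⁻: Al3+ (Z=13, 10 e⁻), Mg2+ (Z=12, 10 e⁻), Na+ (Z=11, 10 e⁻), K+ (Z=19, 18 e⁻), S2- (Z=16, 18 e⁻), Se2- (Z=34, 36 e⁻). Al3+ < Mg2+ (both 10 e⁻, Z=13>12); Mg2+ < Na+ (both 10 e⁻, Z=12>11); Na+ < K+ (same group, 1 shell fewer); K+ < S2- (both 18 e⁻, Z=19>16); S2- < Se2- (same group, 1 shell fewer).
Placing each against Mg2+: smaller — Al3+; larger — Na+, K+, S2-, Se2-. So 1 is smaller.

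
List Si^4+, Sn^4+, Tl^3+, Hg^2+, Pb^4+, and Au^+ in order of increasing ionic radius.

Si^4+ < Sn^4+ < Pb^4+ < Tl^3+ < Hg^2+ < Au^+

First list Z and electron count for each: Si^4+ (Z=14, 10 e⁻), Sn^4+ (Z=50, 46 e⁻), Pb^4+ (Z=82, 78 e⁻), Tl^3+ (Z=81, 78 e⁻), Hg^2+ (Z=80, 78 e⁻), Au^+ (Z=79, 78 e⁻). Si^4+ < Sn^4+ (same group, period 3 vs 5); Sn^4+ < Pb^4+ (same group, 1 shell fewer); Pb^4+ < Tl^3+ (isoelectronic, higher Z=82 is smaller); Tl^3+ < Hg^2+ (both 78 e⁻, Z=81>80); Hg^2+ < Au^+ (isoelectronic, higher Z=80 is smaller).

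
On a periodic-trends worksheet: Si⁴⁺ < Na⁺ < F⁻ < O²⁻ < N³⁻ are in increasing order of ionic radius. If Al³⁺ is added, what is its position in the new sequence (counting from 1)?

Isoelectronic series (10 e⁻ each). Size is set by nuclear charge: more protons means a smaller ion. Si⁴⁺ (Z=14), Al³⁺ (Z=13), Na⁺ (Z=11), F⁻ (Z=9), O²⁻ (Z=8), N³⁻ (Z=7).
Merged order: Si⁴⁺ < Al³⁺ < Na⁺ < F⁻ < O²⁻ < N³⁻ — Al³⁺ is number 2.

2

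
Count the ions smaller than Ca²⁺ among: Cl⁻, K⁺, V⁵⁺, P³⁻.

1

All of these have 18 electrons (isoelectronic). With the same electron cloud, the ion with the most protons pulls it in tightest. Nuclear charges: V⁵⁺ (Z=23), Ca²⁺ (Z=20), K⁺ (Z=19), Cl⁻ (Z=17), P³⁻ (Z=15). Highest Z is smallest.
Relative to Ca²⁺, the ions that are smaller are V⁵⁺. So 1 is smaller.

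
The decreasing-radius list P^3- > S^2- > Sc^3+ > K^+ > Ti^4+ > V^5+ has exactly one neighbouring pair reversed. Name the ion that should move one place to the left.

K^+

The pair Sc^3+, K^+ is the wrong way round — both have 18 electrons but Z(Sc)=21 > Z(K)=19, so Sc^3+ should be the smaller of the two. All other adjacent pairs agree with periodic trends, so K^+ is the misplaced ion.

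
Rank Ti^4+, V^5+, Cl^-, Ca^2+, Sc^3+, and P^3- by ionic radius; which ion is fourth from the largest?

Sc^3+

All of these have 18 electrons (isoelectronic). With the same electron cloud, the ion with the most protons pulls it in tightest. Nuclear charges: V^5+ (Z=23), Ti^4+ (Z=22), Sc^3+ (Z=21), Ca^2+ (Z=20), Cl^- (Z=17), P^3- (Z=15). Highest Z is smallest.
Ordering: V^5+ < Ti^4+ < Sc^3+ < Ca^2+ < Cl^- < P^3-. The fourth largest is Sc^3+.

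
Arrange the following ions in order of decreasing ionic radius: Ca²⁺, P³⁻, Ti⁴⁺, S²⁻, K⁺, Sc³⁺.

These species are isoelectronic with 18 electrons. The only difference is the number of protons: Ti⁴⁺ (Z=22), Sc³⁺ (Z=21), Ca²⁺ (Z=20), K⁺ (Z=19), S²⁻ (Z=16), P³⁻ (Z=15). The strongest nuclear pull (Ti⁴⁺) gives the smallest ion.

P³⁻ > S²⁻ > K⁺ > Ca²⁺ > Sc³⁺ > Ti⁴⁺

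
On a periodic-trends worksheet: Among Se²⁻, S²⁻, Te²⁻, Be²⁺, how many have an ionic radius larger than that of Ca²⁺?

3

Tabulating Z and e⁻: Be²⁺ has 2 e⁻ (Z=4), Ca²⁺ has 18 e⁻ (Z=20), S²⁻ has 18 e⁻ (Z=16), Se²⁻ has 36 e⁻ (Z=34), Te²⁻ has 54 e⁻ (Z=52). Be²⁺ < Ca²⁺ (same group, period 2 vs 4); Ca²⁺ < S²⁻ (isoelectronic, higher Z=20 is smaller); S²⁻ < Se²⁻ (same group, 1 shell fewer); Se²⁻ < Te²⁻ (same group, period 4 vs 5).
Relative to Ca²⁺, the ions that are larger are S²⁻, Se²⁻, Te²⁻. Count: 3.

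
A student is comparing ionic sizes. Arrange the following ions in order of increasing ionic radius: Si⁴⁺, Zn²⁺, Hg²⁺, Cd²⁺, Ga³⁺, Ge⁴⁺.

Si⁴⁺ < Ge⁴⁺ < Ga³⁺ < Zn²⁺ < Cd²⁺ < Hg²⁺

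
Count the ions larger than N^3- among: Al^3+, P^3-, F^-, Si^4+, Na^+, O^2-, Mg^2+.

1

Tabulating Z and e⁻: Si^4+ (Z=14, 10 e⁻), Al^3+ (Z=13, 10 e⁻), Mg^2+ (Z=12, 10 e⁻), Na^+ (Z=11, 10 e⁻), F^- (Z=9, 10 e⁻), O^2- (Z=8, 10 e⁻), N^3- (Z=7, 10 e⁻), P^3- (Z=15, 18 e⁻). Si^4+ < Al^3+ (isoelectronic, higher Z=14 is smaller); Al^3+ < Mg^2+ (both 10 e⁻, Z=13>12); Mg^2+ < Na^+ (both 10 e⁻, Z=12>11); Na^+ < F^- (both 10 e⁻, Z=11>9); F^- < O^2- (both 10 e⁻, Z=9>8); O^2- < N^3- (isoelectronic, higher Z=8 is smaller); N^3- < P^3- (same group, period 2 vs 3).
Relative to N^3-, the ions that are larger are P^3-. That's 1.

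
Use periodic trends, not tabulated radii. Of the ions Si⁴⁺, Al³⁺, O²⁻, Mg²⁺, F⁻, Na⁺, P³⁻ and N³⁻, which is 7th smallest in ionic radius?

N³⁻

First list Z and electron count for each: Si⁴⁺ (Z=14, 10 e⁻), Al³⁺ (Z=13, 10 e⁻), Mg²⁺ (Z=12, 10 e⁻), Na⁺ (Z=11, 10 e⁻), F⁻ (Z=9, 10 e⁻), O²⁻ (Z=8, 10 e⁻), N³⁻ (Z=7, 10 e⁻), P³⁻ (Z=15, 18 e⁻). Si⁴⁺ < Al³⁺ (both 10 e⁻, Z=14>13); Al³⁺ < Mg²⁺ (both 10 e⁻, Z=13>12); Mg²⁺ < Na⁺ (both 10 e⁻, Z=12>11); Na⁺ < F⁻ (both 10 e⁻, Z=11>9); F⁻ < O²⁻ (both 10 e⁻, Z=9>8); O²⁻ < N³⁻ (both 10 e⁻, Z=8>7); N³⁻ < P³⁻ (same group, 1 shell fewer).
Ordering: Si⁴⁺ < Al³⁺ < Mg²⁺ < Na⁺ < F⁻ < O²⁻ < N³⁻ < P³⁻. The 7th smallest is N³⁻.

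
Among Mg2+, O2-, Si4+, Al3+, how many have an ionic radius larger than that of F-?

1

These species are isoelectronic with 10 electrons. The only difference is the number of protons: Si4+ (Z=14), Al3+ (Z=13), Mg2+ (Z=12), F- (Z=9), O2- (Z=8). The strongest nuclear pull (Si4+) gives the smallest ion.
Placing each against F-: smaller — Si4+, Al3+, Mg2+; larger — O2-. So 1 is larger.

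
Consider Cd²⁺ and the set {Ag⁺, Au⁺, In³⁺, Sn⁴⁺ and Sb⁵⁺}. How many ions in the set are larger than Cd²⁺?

2

Work out protons and electrons: Sb⁵⁺ (Z=51, 46 e⁻), Sn⁴⁺ (Z=50, 46 e⁻), In³⁺ (Z=49, 46 e⁻), Cd²⁺ (Z=48, 46 e⁻), Ag⁺ (Z=47, 46 e⁻), Au⁺ (Z=79, 78 e⁻). Sb⁵⁺ < Sn⁴⁺ (isoelectronic, higher Z=51 is smaller); Sn⁴⁺ < In³⁺ (isoelectronic, higher Z=50 is smaller); In³⁺ < Cd²⁺ (both 46 e⁻, Z=49>48); Cd²⁺ < Ag⁺ (both 46 e⁻, Z=48>47); Ag⁺ < Au⁺ (same group, period 5 vs 6).
Overall: Sb⁵⁺ < Sn⁴⁺ < In³⁺ < Cd²⁺ < Ag⁺ < Au⁺. Cd²⁺ has 3 below it and 2 above. That's 2.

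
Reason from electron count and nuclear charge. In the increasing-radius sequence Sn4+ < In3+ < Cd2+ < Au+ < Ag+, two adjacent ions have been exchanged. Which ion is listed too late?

Compare adjacent ions: Ag+ and Au+ are in one column with the same charge; the lighter period-5 ion has one fewer shell and is smaller — yet in this increasing list Au+ sits before Ag+. Nothing else is reversed, so Ag+ should move one place to the left.

Ag+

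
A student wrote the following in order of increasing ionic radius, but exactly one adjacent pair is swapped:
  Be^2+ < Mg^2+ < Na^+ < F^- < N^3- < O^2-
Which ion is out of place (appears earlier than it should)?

Check each adjacent pair. N^3- and O^2- are reversed: both have 10 electrons but Z(O)=8 > Z(N)=7, so O^2- should be the smaller of the two. No other neighbouring pair contradicts the periodic trends, so N^3- is the ion listed too early.

N^3-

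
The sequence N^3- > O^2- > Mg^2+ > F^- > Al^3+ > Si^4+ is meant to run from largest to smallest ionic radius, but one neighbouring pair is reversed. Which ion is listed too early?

Mg^2+

Scanning neighbour by neighbour, only Mg^2+/F^- violates a trend: both have 10 electrons but Z(Mg)=12 > Z(F)=9, so Mg^2+ should be the smaller of the two. That makes Mg^2+ the one sitting a position early relative to where it belongs.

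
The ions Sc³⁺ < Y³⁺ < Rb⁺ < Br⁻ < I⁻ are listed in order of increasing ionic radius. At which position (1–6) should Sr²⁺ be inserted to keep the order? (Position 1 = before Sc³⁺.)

Sc³⁺ has 18 e⁻ (Z=21), Y³⁺ has 36 e⁻ (Z=39), Sr²⁺ has 36 e⁻ (Z=38), Rb⁺ has 36 e⁻ (Z=37), Br⁻ has 36 e⁻ (Z=35), I⁻ has 54 e⁻ (Z=53). Sc³⁺ < Y³⁺ (same group, period 4 vs 5); Y³⁺ < Sr²⁺ (both 36 e⁻, Z=39>38); Sr²⁺ < Rb⁺ (isoelectronic, higher Z=38 is smaller); Rb⁺ < Br⁻ (isoelectronic, higher Z=37 is smaller); Br⁻ < I⁻ (same group, period 4 vs 5).
The complete sequence is Sc³⁺ < Y³⁺ < Sr²⁺ < Rb⁺ < Br⁻ < I⁻. Sr²⁺ sits at position 3.

3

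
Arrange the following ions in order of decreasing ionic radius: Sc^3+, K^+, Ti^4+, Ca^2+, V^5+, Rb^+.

Rb^+ > K^+ > Ca^2+ > Sc^3+ > Ti^4+ > V^5+

V^5+: 18 e⁻, Z=23, Ti^4+: 18 e⁻, Z=22, Sc^3+: 18 e⁻, Z=21, Ca^2+: 18 e⁻, Z=20, K^+: 18 e⁻, Z=19, Rb^+: 36 e⁻, Z=37. V^5+ < Ti^4+ (both 18 e⁻, Z=23>22); Ti^4+ < Sc^3+ (both 18 e⁻, Z=22>21); Sc^3+ < Ca^2+ (isoelectronic, higher Z=21 is smaller); Ca^2+ < K^+ (both 18 e⁻, Z=20>19); K^+ < Rb^+ (same group, period 4 vs 5).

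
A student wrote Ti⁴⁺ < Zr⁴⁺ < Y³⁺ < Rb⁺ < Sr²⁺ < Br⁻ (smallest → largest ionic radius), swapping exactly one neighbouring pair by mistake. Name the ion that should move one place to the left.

Sr²⁺

Compare adjacent ions: Sr²⁺ and Rb⁺ share 36 electrons; the higher nuclear charge on Sr (Z=38) contracts it more, so Sr²⁺ < Rb⁺ — yet in this increasing list Rb⁺ sits before Sr²⁺. Nothing else is reversed, so Sr²⁺ should move one place to the left.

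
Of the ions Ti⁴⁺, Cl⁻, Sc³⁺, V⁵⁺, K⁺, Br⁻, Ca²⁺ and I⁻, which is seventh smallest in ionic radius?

Br⁻

Work out protons and electrons: V⁵⁺ has 18 e⁻ (Z=23), Ti⁴⁺ has 18 e⁻ (Z=22), Sc³⁺ has 18 e⁻ (Z=21), Ca²⁺ has 18 e⁻ (Z=20), K⁺ has 18 e⁻ (Z=19), Cl⁻ has 18 e⁻ (Z=17), Br⁻ has 36 e⁻ (Z=35), I⁻ has 54 e⁻ (Z=53). V⁵⁺ < Ti⁴⁺ (both 18 e⁻, Z=23>22); Ti⁴⁺ < Sc³⁺ (isoelectronic, higher Z=22 is smaller); Sc³⁺ < Ca²⁺ (both 18 e⁻, Z=21>20); Ca²⁺ < K⁺ (isoelectronic, higher Z=20 is smaller); K⁺ < Cl⁻ (both 18 e⁻, Z=19>17); Cl⁻ < Br⁻ (same group, 1 shell fewer); Br⁻ < I⁻ (same group, 1 shell fewer).
Full ascending order: V⁵⁺ < Ti⁴⁺ < Sc³⁺ < Ca²⁺ < K⁺ < Cl⁻ < Br⁻ < I⁻. Counting from the smallest, position 7 is Br⁻.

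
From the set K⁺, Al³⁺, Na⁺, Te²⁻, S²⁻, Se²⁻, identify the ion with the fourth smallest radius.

Tabulating Z and e⁻: Al³⁺: 10 e⁻, Z=13, Na⁺: 10 e⁻, Z=11, K⁺: 18 e⁻, Z=19, S²⁻: 18 e⁻, Z=16, Se²⁻: 36 e⁻, Z=34, Te²⁻: 54 e⁻, Z=52. Al³⁺ < Na⁺ (isoelectronic, higher Z=13 is smaller); Na⁺ < K⁺ (same group, period 3 vs 4); K⁺ < S²⁻ (both 18 e⁻, Z=19>16); S²⁻ < Se²⁻ (same group, period 3 vs 4); Se²⁻ < Te²⁻ (same group, period 4 vs 5).
That gives Al³⁺ < Na⁺ < K⁺ < S²⁻ < Se²⁻ < Te²⁻. From the smallest end, number 4 is S²⁻.

S²⁻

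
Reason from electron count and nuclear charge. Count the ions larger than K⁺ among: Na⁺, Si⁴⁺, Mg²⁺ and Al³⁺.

First list Z and electron count for each: Si⁴⁺ (Z=14, 10 e⁻), Al³⁺ (Z=13, 10 e⁻), Mg²⁺ (Z=12, 10 e⁻), Na⁺ (Z=11, 10 e⁻), K⁺ (Z=19, 18 e⁻). Si⁴⁺ < Al³⁺ (isoelectronic, higher Z=14 is smaller); Al³⁺ < Mg²⁺ (both 10 e⁻, Z=13>12); Mg²⁺ < Na⁺ (both 10 e⁻, Z=12>11); Na⁺ < K⁺ (same group, period 3 vs 4).
Placing each against K⁺: smaller — Si⁴⁺, Al³⁺, Mg²⁺, Na⁺; larger — none. Count: 0.

0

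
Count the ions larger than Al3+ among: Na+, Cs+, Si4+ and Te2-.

3

Si4+ has 10 e⁻ (Z=14), Al3+ has 10 e⁻ (Z=13), Na+ has 10 e⁻ (Z=11), Cs+ has 54 e⁻ (Z=55), Te2- has 54 e⁻ (Z=52). Si4+ < Al3+ (isoelectronic, higher Z=14 is smaller); Al3+ < Na+ (both 10 e⁻, Z=13>11); Na+ < Cs+ (same group, period 3 vs 6); Cs+ < Te2- (both 54 e⁻, Z=55>52).
Relative to Al3+, the ions that are larger are Na+, Cs+, Te2-. Count: 3.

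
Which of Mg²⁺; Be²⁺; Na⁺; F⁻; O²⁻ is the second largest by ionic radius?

F⁻

Electron counts and nuclear charges: Be²⁺ (Z=4, 2 e⁻), Mg²⁺ (Z=12, 10 e⁻), Na⁺ (Z=11, 10 e⁻), F⁻ (Z=9, 10 e⁻), O²⁻ (Z=8, 10 e⁻). Be²⁺ < Mg²⁺ (same group, period 2 vs 3); Mg²⁺ < Na⁺ (isoelectronic, higher Z=12 is smaller); Na⁺ < F⁻ (both 10 e⁻, Z=11>9); F⁻ < O²⁻ (isoelectronic, higher Z=9 is smaller).
That gives Be²⁺ < Mg²⁺ < Na⁺ < F⁻ < O²⁻. From the largest end, number 2 is F⁻.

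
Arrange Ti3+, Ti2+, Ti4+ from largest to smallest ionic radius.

Same element, different charge: the more highly charged cation has fewer electrons and a greater effective nuclear charge per electron, making Ti4+ the smallest.

Ti2+ > Ti3+ > Ti4+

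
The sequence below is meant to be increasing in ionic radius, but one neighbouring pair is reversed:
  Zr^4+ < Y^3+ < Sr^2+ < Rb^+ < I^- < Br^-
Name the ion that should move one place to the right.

Scanning neighbour by neighbour, only I^-/Br^- violates a trend: same group and charge — period 4 sits above period 5, so Br^- is smaller. That makes I^- the one sitting a position early relative to where it belongs.

I^-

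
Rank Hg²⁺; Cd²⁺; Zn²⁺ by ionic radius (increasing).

Zn²⁺ < Cd²⁺ < Hg²⁺

These ions sit in one column with identical charge. Each step down the periodic table adds a principal shell, increasing the radius.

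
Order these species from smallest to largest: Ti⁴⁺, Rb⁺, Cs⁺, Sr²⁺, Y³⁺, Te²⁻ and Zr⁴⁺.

Tabulating Z and e⁻: Ti⁴⁺ (Z=22, 18 e⁻), Zr⁴⁺ (Z=40, 36 e⁻), Y³⁺ (Z=39, 36 e⁻), Sr²⁺ (Z=38, 36 e⁻), Rb⁺ (Z=37, 36 e⁻), Cs⁺ (Z=55, 54 e⁻), Te²⁻ (Z=52, 54 e⁻). Ti⁴⁺ < Zr⁴⁺ (same group, 1 shell fewer); Zr⁴⁺ < Y³⁺ (isoelectronic, higher Z=40 is smaller); Y³⁺ < Sr²⁺ (isoelectronic, higher Z=39 is smaller); Sr²⁺ < Rb⁺ (isoelectronic, higher Z=38 is smaller); Rb⁺ < Cs⁺ (same group, 1 shell fewer); Cs⁺ < Te²⁻ (both 54 e⁻, Z=55>52).

Ti⁴⁺ < Zr⁴⁺ < Y³⁺ < Sr²⁺ < Rb⁺ < Cs⁺ < Te²⁻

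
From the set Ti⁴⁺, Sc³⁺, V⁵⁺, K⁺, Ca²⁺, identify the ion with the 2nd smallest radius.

Ti⁴⁺

Each ion has 18 electrons. The ranking follows nuclear charge in reverse — greater Z gives a smaller radius. V⁵⁺ (Z=23), Ti⁴⁺ (Z=22), Sc³⁺ (Z=21), Ca²⁺ (Z=20), K⁺ (Z=19).
That gives V⁵⁺ < Ti⁴⁺ < Sc³⁺ < Ca²⁺ < K⁺. From the smallest end, number 2 is Ti⁴⁺.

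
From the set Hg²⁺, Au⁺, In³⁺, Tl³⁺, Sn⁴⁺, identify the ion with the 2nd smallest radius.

In³⁺

Work out protons and electrons: Sn⁴⁺ (Z=50, 46 e⁻), In³⁺ (Z=49, 46 e⁻), Tl³⁺ (Z=81, 78 e⁻), Hg²⁺ (Z=80, 78 e⁻), Au⁺ (Z=79, 78 e⁻). Sn⁴⁺ < In³⁺ (both 46 e⁻, Z=50>49); In³⁺ < Tl³⁺ (same group, period 5 vs 6); Tl³⁺ < Hg²⁺ (isoelectronic, higher Z=81 is smaller); Hg²⁺ < Au⁺ (isoelectronic, higher Z=80 is smaller).
Ordering: Sn⁴⁺ < In³⁺ < Tl³⁺ < Hg²⁺ < Au⁺. The 2nd smallest is In³⁺.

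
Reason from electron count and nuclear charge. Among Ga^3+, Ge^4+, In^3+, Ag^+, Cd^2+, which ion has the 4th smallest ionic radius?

Work out protons and electrons: Ge^4+ has 28 e⁻ (Z=32), Ga^3+ has 28 e⁻ (Z=31), In^3+ has 46 e⁻ (Z=49), Cd^2+ has 46 e⁻ (Z=48), Ag^+ has 46 e⁻ (Z=47). Ge^4+ < Ga^3+ (both 28 e⁻, Z=32>31); Ga^3+ < In^3+ (same group, period 4 vs 5); In^3+ < Cd^2+ (both 46 e⁻, Z=49>48); Cd^2+ < Ag^+ (isoelectronic, higher Z=48 is smaller).
Ordering: Ge^4+ < Ga^3+ < In^3+ < Cd^2+ < Ag^+. The 4th smallest is Cd^2+.

Cd^2+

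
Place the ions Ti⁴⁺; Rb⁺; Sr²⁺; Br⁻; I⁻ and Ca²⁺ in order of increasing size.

Ti⁴⁺ has 18 e⁻ (Z=22), Ca²⁺ has 18 e⁻ (Z=20), Sr²⁺ has 36 e⁻ (Z=38), Rb⁺ has 36 e⁻ (Z=37), Br⁻ has 36 e⁻ (Z=35), I⁻ has 54 e⁻ (Z=53). Ti⁴⁺ < Ca²⁺ (both 18 e⁻, Z=22>20); Ca²⁺ < Sr²⁺ (same group, 1 shell fewer); Sr²⁺ < Rb⁺ (both 36 e⁻, Z=38>37); Rb⁺ < Br⁻ (both 36 e⁻, Z=37>35); Br⁻ < I⁻ (same group, 1 shell fewer).

Ti⁴⁺ < Ca²⁺ < Sr²⁺ < Rb⁺ < Br⁻ < I⁻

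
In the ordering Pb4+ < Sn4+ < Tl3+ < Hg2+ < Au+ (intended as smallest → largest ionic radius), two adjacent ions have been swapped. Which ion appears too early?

Pb4+

Compare adjacent ions: both in group 14 with the same charge; Sn4+ (period 5) has the smaller radius — yet in this increasing list Pb4+ sits before Sn4+. Nothing else is reversed, so Pb4+ should move one place to the right.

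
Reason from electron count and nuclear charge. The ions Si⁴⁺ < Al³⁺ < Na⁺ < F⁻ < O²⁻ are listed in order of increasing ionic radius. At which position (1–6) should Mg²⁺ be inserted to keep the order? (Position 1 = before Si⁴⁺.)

These species are isoelectronic with 10 electrons. The only difference is the number of protons: Si⁴⁺ (Z=14), Al³⁺ (Z=13), Mg²⁺ (Z=12), Na⁺ (Z=11), F⁻ (Z=9), O²⁻ (Z=8). The strongest nuclear pull (Si⁴⁺) gives the smallest ion.
Putting Mg²⁺ in gives Si⁴⁺ < Al³⁺ < Mg²⁺ < Na⁺ < F⁻ < O²⁻; it lands at slot 3.

3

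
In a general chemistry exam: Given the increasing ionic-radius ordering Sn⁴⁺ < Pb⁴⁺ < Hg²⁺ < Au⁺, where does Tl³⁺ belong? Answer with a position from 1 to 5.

Sn⁴⁺ (Z=50, 46 e⁻), Pb⁴⁺ (Z=82, 78 e⁻), Tl³⁺ (Z=81, 78 e⁻), Hg²⁺ (Z=80, 78 e⁻), Au⁺ (Z=79, 78 e⁻). Sn⁴⁺ < Pb⁴⁺ (same group, 1 shell fewer); Pb⁴⁺ < Tl³⁺ (isoelectronic, higher Z=82 is smaller); Tl³⁺ < Hg²⁺ (isoelectronic, higher Z=81 is smaller); Hg²⁺ < Au⁺ (isoelectronic, higher Z=80 is smaller).
With Tl³⁺ included the full order is Sn⁴⁺ < Pb⁴⁺ < Tl³⁺ < Hg²⁺ < Au⁺, so it takes position 3.

3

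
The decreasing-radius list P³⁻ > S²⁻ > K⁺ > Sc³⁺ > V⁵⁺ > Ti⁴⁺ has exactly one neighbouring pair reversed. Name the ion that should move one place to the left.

Ti⁴⁺

Scanning neighbour by neighbour, only V⁵⁺/Ti⁴⁺ violates a trend: they are isoelectronic (18 e⁻) and V has more protons than Ti (23 vs 22), making V⁵⁺ smaller. That makes Ti⁴⁺ the one sitting a position late relative to where it belongs.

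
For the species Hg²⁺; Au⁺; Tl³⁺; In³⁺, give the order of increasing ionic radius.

Electron counts and nuclear charges: In³⁺ (Z=49, 46 e⁻), Tl³⁺ (Z=81, 78 e⁻), Hg²⁺ (Z=80, 78 e⁻), Au⁺ (Z=79, 78 e⁻). In³⁺ < Tl³⁺ (same group, 1 shell fewer); Tl³⁺ < Hg²⁺ (both 78 e⁻, Z=81>80); Hg²⁺ < Au⁺ (both 78 e⁻, Z=80>79).

In³⁺ < Tl³⁺ < Hg²⁺ < Au⁺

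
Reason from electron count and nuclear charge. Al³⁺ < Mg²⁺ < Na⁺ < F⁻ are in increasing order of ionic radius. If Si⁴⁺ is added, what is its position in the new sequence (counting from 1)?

1

Isoelectronic series (10 e⁻ each). Size is set by nuclear charge: more protons means a smaller ion. Si⁴⁺ (Z=14), Al³⁺ (Z=13), Mg²⁺ (Z=12), Na⁺ (Z=11), F⁻ (Z=9).
The complete sequence is Si⁴⁺ < Al³⁺ < Mg²⁺ < Na⁺ < F⁻. Si⁴⁺ sits at position 1.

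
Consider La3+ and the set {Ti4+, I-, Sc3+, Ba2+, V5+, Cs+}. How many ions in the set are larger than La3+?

Electron counts and nuclear charges: V5+: 18 e⁻, Z=23, Ti4+: 18 e⁻, Z=22, Sc3+: 18 e⁻, Z=21, La3+: 54 e⁻, Z=57, Ba2+: 54 e⁻, Z=56, Cs+: 54 e⁻, Z=55, I-: 54 e⁻, Z=53. V5+ < Ti4+ (isoelectronic, higher Z=23 is smaller); Ti4+ < Sc3+ (both 18 e⁻, Z=22>21); Sc3+ < La3+ (same group, 2 shells fewer); La3+ < Ba2+ (both 54 e⁻, Z=57>56); Ba2+ < Cs+ (isoelectronic, higher Z=56 is smaller); Cs+ < I- (both 54 e⁻, Z=55>53).
Ordering all of them (including La3+) by radius gives V5+ < Ti4+ < Sc3+ < La3+ < Ba2+ < Cs+ < I-. So 3 are larger.

3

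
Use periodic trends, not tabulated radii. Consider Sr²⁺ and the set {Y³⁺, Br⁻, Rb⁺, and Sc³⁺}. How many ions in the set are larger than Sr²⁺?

Electron counts and nuclear charges: Sc³⁺ has 18 e⁻ (Z=21), Y³⁺ has 36 e⁻ (Z=39), Sr²⁺ has 36 e⁻ (Z=38), Rb⁺ has 36 e⁻ (Z=37), Br⁻ has 36 e⁻ (Z=35). Sc³⁺ < Y³⁺ (same group, period 4 vs 5); Y³⁺ < Sr²⁺ (isoelectronic, higher Z=39 is smaller); Sr²⁺ < Rb⁺ (both 36 e⁻, Z=38>37); Rb⁺ < Br⁻ (both 36 e⁻, Z=37>35).
Ordering all of them (including Sr²⁺) by radius gives Sc³⁺ < Y³⁺ < Sr²⁺ < Rb⁺ < Br⁻. That's 2.

2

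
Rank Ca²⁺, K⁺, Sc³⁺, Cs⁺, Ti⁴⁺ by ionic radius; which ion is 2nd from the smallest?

Tabulating Z and e⁻: Ti⁴⁺: 18 e⁻, Z=22, Sc³⁺: 18 e⁻, Z=21, Ca²⁺: 18 e⁻, Z=20, K⁺: 18 e⁻, Z=19, Cs⁺: 54 e⁻, Z=55. Ti⁴⁺ < Sc³⁺ (isoelectronic, higher Z=22 is smaller); Sc³⁺ < Ca²⁺ (isoelectronic, higher Z=21 is smaller); Ca²⁺ < K⁺ (both 18 e⁻, Z=20>19); K⁺ < Cs⁺ (same group, 2 shells fewer).
Full ascending order: Ti⁴⁺ < Sc³⁺ < Ca²⁺ < K⁺ < Cs⁺. Counting from the smallest, position 2 is Sc³⁺.

Sc³⁺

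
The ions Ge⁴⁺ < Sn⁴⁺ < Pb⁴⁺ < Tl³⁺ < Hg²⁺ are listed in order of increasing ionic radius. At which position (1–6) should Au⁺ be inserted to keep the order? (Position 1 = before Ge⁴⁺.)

Work out protons and electrons: Ge⁴⁺: 28 e⁻, Z=32, Sn⁴⁺: 46 e⁻, Z=50, Pb⁴⁺: 78 e⁻, Z=82, Tl³⁺: 78 e⁻, Z=81, Hg²⁺: 78 e⁻, Z=80, Au⁺: 78 e⁻, Z=79. Ge⁴⁺ < Sn⁴⁺ (same group, 1 shell fewer); Sn⁴⁺ < Pb⁴⁺ (same group, 1 shell fewer); Pb⁴⁺ < Tl³⁺ (isoelectronic, higher Z=82 is smaller); Tl³⁺ < Hg²⁺ (isoelectronic, higher Z=81 is smaller); Hg²⁺ < Au⁺ (both 78 e⁻, Z=80>79).
With Au⁺ included the full order is Ge⁴⁺ < Sn⁴⁺ < Pb⁴⁺ < Tl³⁺ < Hg²⁺ < Au⁺, so it takes position 6.

6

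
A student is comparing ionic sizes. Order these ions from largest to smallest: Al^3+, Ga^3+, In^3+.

These ions sit in one column with identical charge. Each step down the periodic table adds a principal shell, increasing the radius.

In^3+ > Ga^3+ > Al^3+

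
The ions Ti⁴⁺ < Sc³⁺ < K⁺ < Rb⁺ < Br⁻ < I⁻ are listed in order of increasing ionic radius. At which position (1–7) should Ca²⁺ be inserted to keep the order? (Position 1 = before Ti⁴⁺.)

3

First list Z and electron count for each: Ti⁴⁺: 18 e⁻, Z=22, Sc³⁺: 18 e⁻, Z=21, Ca²⁺: 18 e⁻, Z=20, K⁺: 18 e⁻, Z=19, Rb⁺: 36 e⁻, Z=37, Br⁻: 36 e⁻, Z=35, I⁻: 54 e⁻, Z=53. Ti⁴⁺ < Sc³⁺ (both 18 e⁻, Z=22>21); Sc³⁺ < Ca²⁺ (both 18 e⁻, Z=21>20); Ca²⁺ < K⁺ (both 18 e⁻, Z=20>19); K⁺ < Rb⁺ (same group, period 4 vs 5); Rb⁺ < Br⁻ (isoelectronic, higher Z=37 is smaller); Br⁻ < I⁻ (same group, 1 shell fewer).
Putting Ca²⁺ in gives Ti⁴⁺ < Sc³⁺ < Ca²⁺ < K⁺ < Rb⁺ < Br⁻ < I⁻; it lands at slot 3.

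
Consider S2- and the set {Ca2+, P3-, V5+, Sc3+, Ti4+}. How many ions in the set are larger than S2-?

1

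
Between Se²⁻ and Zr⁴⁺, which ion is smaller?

Zr⁴⁺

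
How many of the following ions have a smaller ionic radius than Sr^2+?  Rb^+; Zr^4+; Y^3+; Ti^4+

3

Electron counts and nuclear charges: Ti^4+ has 18 e⁻ (Z=22), Zr^4+ has 36 e⁻ (Z=40), Y^3+ has 36 e⁻ (Z=39), Sr^2+ has 36 e⁻ (Z=38), Rb^+ has 36 e⁻ (Z=37). Ti^4+ < Zr^4+ (same group, 1 shell fewer); Zr^4+ < Y^3+ (both 36 e⁻, Z=40>39); Y^3+ < Sr^2+ (isoelectronic, higher Z=39 is smaller); Sr^2+ < Rb^+ (isoelectronic, higher Z=38 is smaller).
Placing each against Sr^2+: smaller — Ti^4+, Zr^4+, Y^3+; larger — Rb^+. Count: 3.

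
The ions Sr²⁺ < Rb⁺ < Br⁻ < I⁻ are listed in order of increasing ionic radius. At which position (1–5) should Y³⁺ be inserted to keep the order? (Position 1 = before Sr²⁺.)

Y³⁺ (Z=39, 36 e⁻), Sr²⁺ (Z=38, 36 e⁻), Rb⁺ (Z=37, 36 e⁻), Br⁻ (Z=35, 36 e⁻), I⁻ (Z=53, 54 e⁻). Y³⁺ < Sr²⁺ (isoelectronic, higher Z=39 is smaller); Sr²⁺ < Rb⁺ (isoelectronic, higher Z=38 is smaller); Rb⁺ < Br⁻ (isoelectronic, higher Z=37 is smaller); Br⁻ < I⁻ (same group, period 4 vs 5).
With Y³⁺ included the full order is Y³⁺ < Sr²⁺ < Rb⁺ < Br⁻ < I⁻, so it takes position 1.

1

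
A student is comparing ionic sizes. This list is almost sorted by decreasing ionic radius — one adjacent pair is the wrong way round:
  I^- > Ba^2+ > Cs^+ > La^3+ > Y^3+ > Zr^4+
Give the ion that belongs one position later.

Ba^2+

Compare adjacent ions: both have 54 electrons but Z(Ba)=56 > Z(Cs)=55, so Ba^2+ should be the smaller of the two — yet in this decreasing list Ba^2+ sits before Cs^+. Nothing else is reversed, so Ba^2+ should move one place to the right.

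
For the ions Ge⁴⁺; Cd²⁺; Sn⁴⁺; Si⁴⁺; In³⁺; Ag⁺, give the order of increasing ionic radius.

Electron counts and nuclear charges: Si⁴⁺: 10 e⁻, Z=14, Ge⁴⁺: 28 e⁻, Z=32, Sn⁴⁺: 46 e⁻, Z=50, In³⁺: 46 e⁻, Z=49, Cd²⁺: 46 e⁻, Z=48, Ag⁺: 46 e⁻, Z=47. Si⁴⁺ < Ge⁴⁺ (same group, period 3 vs 4); Ge⁴⁺ < Sn⁴⁺ (same group, 1 shell fewer); Sn⁴⁺ < In³⁺ (both 46 e⁻, Z=50>49); In³⁺ < Cd²⁺ (isoelectronic, higher Z=49 is smaller); Cd²⁺ < Ag⁺ (isoelectronic, higher Z=48 is smaller).

Si⁴⁺ < Ge⁴⁺ < Sn⁴⁺ < In³⁺ < Cd²⁺ < Ag⁺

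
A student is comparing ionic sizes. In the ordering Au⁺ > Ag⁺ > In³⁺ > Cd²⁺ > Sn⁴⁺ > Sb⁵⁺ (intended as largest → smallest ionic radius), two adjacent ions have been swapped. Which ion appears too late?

Cd²⁺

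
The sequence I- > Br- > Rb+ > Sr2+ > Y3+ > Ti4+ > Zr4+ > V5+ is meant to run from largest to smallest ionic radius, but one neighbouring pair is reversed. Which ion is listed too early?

Check each adjacent pair. Ti4+ and Zr4+ are reversed: same group and charge — period 4 sits above period 5, so Ti4+ is smaller. No other neighbouring pair contradicts the periodic trends, so Ti4+ is the ion listed too early.

Ti4+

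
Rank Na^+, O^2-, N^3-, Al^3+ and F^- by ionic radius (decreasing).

All of these have 10 electrons (isoelectronic). With the same electron cloud, the ion with the most protons pulls it in tightest. Nuclear charges: Al^3+ (Z=13), Na^+ (Z=11), F^- (Z=9), O^2- (Z=8), N^3- (Z=7). Highest Z is smallest.

N^3- > O^2- > F^- > Na^+ > Al^3+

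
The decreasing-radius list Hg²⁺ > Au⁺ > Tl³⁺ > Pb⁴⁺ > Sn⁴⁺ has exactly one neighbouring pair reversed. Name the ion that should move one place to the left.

Check each adjacent pair. Hg²⁺ and Au⁺ are reversed: Hg²⁺ and Au⁺ share 78 electrons; the higher nuclear charge on Hg (Z=80) contracts it more, so Hg²⁺ < Au⁺. No other neighbouring pair contradicts the periodic trends, so Au⁺ is the ion listed too late.

Au⁺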